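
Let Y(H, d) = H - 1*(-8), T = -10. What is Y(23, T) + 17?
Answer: 48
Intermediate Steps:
Y(H, d) = 8 + H (Y(H, d) = H + 8 = 8 + H)
Y(23, T) + 17 = (8 + 23) + 17 = 31 + 17 = 48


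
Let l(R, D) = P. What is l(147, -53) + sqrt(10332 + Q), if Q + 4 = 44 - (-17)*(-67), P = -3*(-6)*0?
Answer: sqrt(9233) ≈ 96.089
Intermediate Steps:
P = 0 (P = 18*0 = 0)
l(R, D) = 0
Q = -1099 (Q = -4 + (44 - (-17)*(-67)) = -4 + (44 - 17*67) = -4 + (44 - 1139) = -4 - 1095 = -1099)
l(147, -53) + sqrt(10332 + Q) = 0 + sqrt(10332 - 1099) = 0 + sqrt(9233) = sqrt(9233)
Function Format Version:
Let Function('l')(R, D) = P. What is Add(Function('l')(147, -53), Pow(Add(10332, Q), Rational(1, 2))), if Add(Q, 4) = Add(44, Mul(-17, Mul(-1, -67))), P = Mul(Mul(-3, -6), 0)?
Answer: Pow(9233, Rational(1, 2)) ≈ 96.089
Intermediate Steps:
P = 0 (P = Mul(18, 0) = 0)
Function('l')(R, D) = 0
Q = -1099 (Q = Add(-4, Add(44, Mul(-17, Mul(-1, -67)))) = Add(-4, Add(44, Mul(-17, 67))) = Add(-4, Add(44, -1139)) = Add(-4, -1095) = -1099)
Add(Function('l')(147, -53), Pow(Add(10332, Q), Rational(1, 2))) = Add(0, Pow(Add(10332, -1099), Rational(1, 2))) = Add(0, Pow(9233, Rational(1, 2))) = Pow(9233, Rational(1, 2))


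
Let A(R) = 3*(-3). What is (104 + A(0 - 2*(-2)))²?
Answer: 9025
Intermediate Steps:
A(R) = -9
(104 + A(0 - 2*(-2)))² = (104 - 9)² = 95² = 9025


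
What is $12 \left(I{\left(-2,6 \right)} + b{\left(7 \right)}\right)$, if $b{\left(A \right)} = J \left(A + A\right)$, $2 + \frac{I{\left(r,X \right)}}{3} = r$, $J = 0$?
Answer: $-144$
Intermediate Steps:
$I{\left(r,X \right)} = -6 + 3 r$
$b{\left(A \right)} = 0$ ($b{\left(A \right)} = 0 \left(A + A\right) = 0 \cdot 2 A = 0$)
$12 \left(I{\left(-2,6 \right)} + b{\left(7 \right)}\right) = 12 \left(\left(-6 + 3 \left(-2\right)\right) + 0\right) = 12 \left(\left(-6 - 6\right) + 0\right) = 12 \left(-12 + 0\right) = 12 \left(-12\right) = -144$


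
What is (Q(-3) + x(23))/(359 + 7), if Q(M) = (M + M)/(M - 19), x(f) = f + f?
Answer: 509/4026 ≈ 0.12643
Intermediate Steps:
x(f) = 2*f
Q(M) = 2*M/(-19 + M) (Q(M) = (2*M)/(-19 + M) = 2*M/(-19 + M))
(Q(-3) + x(23))/(359 + 7) = (2*(-3)/(-19 - 3) + 2*23)/(359 + 7) = (2*(-3)/(-22) + 46)/366 = (2*(-3)*(-1/22) + 46)*(1/366) = (3/11 + 46)*(1/366) = (509/11)*(1/366) = 509/4026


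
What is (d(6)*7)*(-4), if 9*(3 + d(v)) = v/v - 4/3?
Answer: 2296/27 ≈ 85.037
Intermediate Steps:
d(v) = -82/27 (d(v) = -3 + (v/v - 4/3)/9 = -3 + (1 - 4*1/3)/9 = -3 + (1 - 4/3)/9 = -3 + (1/9)*(-1/3) = -3 - 1/27 = -82/27)
(d(6)*7)*(-4) = -82/27*7*(-4) = -574/27*(-4) = 2296/27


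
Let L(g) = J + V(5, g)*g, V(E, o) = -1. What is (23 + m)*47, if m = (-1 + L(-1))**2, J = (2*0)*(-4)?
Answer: 1081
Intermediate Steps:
J = 0 (J = 0*(-4) = 0)
L(g) = -g (L(g) = 0 - g = -g)
m = 0 (m = (-1 - 1*(-1))**2 = (-1 + 1)**2 = 0**2 = 0)
(23 + m)*47 = (23 + 0)*47 = 23*47 = 1081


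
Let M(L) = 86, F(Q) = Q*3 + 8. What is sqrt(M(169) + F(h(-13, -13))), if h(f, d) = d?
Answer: sqrt(55) ≈ 7.4162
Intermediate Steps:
F(Q) = 8 + 3*Q (F(Q) = 3*Q + 8 = 8 + 3*Q)
sqrt(M(169) + F(h(-13, -13))) = sqrt(86 + (8 + 3*(-13))) = sqrt(86 + (8 - 39)) = sqrt(86 - 31) = sqrt(55)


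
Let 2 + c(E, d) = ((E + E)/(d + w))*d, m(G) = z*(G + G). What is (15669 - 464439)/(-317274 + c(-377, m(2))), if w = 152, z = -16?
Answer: 2468235/1742002 ≈ 1.4169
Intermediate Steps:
m(G) = -32*G (m(G) = -16*(G + G) = -32*G)
c(E, d) = -2 + 2*E*d/(152 + d) (c(E, d) = -2 + ((E + E)/(d + 152))*d = -2 + ((2*E)/(152 + d))*d = -2 + (2*E/(152 + d))*d = -2 + 2*E*d/(152 + d))
(15669 - 464439)/(-317274 + c(-377, m(2))) = (15669 - 464439)/(-317274 + 2*(-152 - (-32)*2 - (-12064)*2)/(152 - 32*2)) = -448770/(-317274 + 2*(-152 - 1*(-64) - 377*(-64))/(152 - 64)) = -448770/(-317274 + 2*(-152 + 64 + 24128)/88) = -448770/(-317274 + 2*(1/88)*24040) = -448770/(-317274 + 6010/11) = -448770/(-3484004/11) = -448770*(-11/3484004) = 2468235/1742002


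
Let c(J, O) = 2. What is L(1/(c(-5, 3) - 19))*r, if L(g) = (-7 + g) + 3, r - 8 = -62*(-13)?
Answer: -56166/17 ≈ -3303.9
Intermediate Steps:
r = 814 (r = 8 - 62*(-13) = 8 + 806 = 814)
L(g) = -4 + g
L(1/(c(-5, 3) - 19))*r = (-4 + 1/(2 - 19))*814 = (-4 + 1/(-17))*814 = (-4 - 1/17)*814 = -69/17*814 = -56166/17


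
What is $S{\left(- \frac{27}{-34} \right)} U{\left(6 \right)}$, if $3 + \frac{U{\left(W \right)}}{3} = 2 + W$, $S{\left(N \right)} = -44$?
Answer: $-660$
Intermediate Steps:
$U{\left(W \right)} = -3 + 3 W$ ($U{\left(W \right)} = -9 + 3 \left(2 + W\right) = -9 + \left(6 + 3 W\right) = -3 + 3 W$)
$S{\left(- \frac{27}{-34} \right)} U{\left(6 \right)} = - 44 \left(-3 + 3 \cdot 6\right) = - 44 \left(-3 + 18\right) = \left(-44\right) 15 = -660$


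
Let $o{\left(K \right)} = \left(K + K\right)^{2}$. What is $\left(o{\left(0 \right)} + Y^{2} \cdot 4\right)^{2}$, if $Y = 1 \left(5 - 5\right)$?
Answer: $0$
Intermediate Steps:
$o{\left(K \right)} = 4 K^{2}$ ($o{\left(K \right)} = \left(2 K\right)^{2} = 4 K^{2}$)
$Y = 0$ ($Y = 1 \cdot 0 = 0$)
$\left(o{\left(0 \right)} + Y^{2} \cdot 4\right)^{2} = \left(4 \cdot 0^{2} + 0^{2} \cdot 4\right)^{2} = \left(4 \cdot 0 + 0 \cdot 4\right)^{2} = \left(0 + 0\right)^{2} = 0^{2} = 0$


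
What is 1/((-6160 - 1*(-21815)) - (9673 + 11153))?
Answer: -1/5171 ≈ -0.00019339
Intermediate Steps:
1/((-6160 - 1*(-21815)) - (9673 + 11153)) = 1/((-6160 + 21815) - 1*20826) = 1/(15655 - 20826) = 1/(-5171) = -1/5171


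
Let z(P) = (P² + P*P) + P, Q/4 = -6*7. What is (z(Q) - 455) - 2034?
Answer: 53791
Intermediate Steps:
Q = -168 (Q = 4*(-6*7) = 4*(-42) = -168)
z(P) = P + 2*P² (z(P) = (P² + P²) + P = 2*P² + P = P + 2*P²)
(z(Q) - 455) - 2034 = (-168*(1 + 2*(-168)) - 455) - 2034 = (-168*(1 - 336) - 455) - 2034 = (-168*(-335) - 455) - 2034 = (56280 - 455) - 2034 = 55825 - 2034 = 53791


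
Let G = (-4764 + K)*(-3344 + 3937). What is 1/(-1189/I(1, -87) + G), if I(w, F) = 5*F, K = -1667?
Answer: -15/57203704 ≈ -2.6222e-7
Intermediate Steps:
G = -3813583 (G = (-4764 - 1667)*(-3344 + 3937) = -6431*593 = -3813583)
1/(-1189/I(1, -87) + G) = 1/(-1189/(5*(-87)) - 3813583) = 1/(-1189/(-435) - 3813583) = 1/(-1189*(-1/435) - 3813583) = 1/(41/15 - 3813583) = 1/(-57203704/15) = -15/57203704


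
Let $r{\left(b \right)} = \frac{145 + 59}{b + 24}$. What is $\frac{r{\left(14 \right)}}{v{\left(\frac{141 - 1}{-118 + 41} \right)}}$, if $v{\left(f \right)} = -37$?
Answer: $- \frac{102}{703} \approx -0.14509$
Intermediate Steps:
$r{\left(b \right)} = \frac{204}{24 + b}$
$\frac{r{\left(14 \right)}}{v{\left(\frac{141 - 1}{-118 + 41} \right)}} = \frac{204 \frac{1}{24 + 14}}{-37} = \frac{204}{38} \left(- \frac{1}{37}\right) = 204 \cdot \frac{1}{38} \left(- \frac{1}{37}\right) = \frac{102}{19} \left(- \frac{1}{37}\right) = - \frac{102}{703}$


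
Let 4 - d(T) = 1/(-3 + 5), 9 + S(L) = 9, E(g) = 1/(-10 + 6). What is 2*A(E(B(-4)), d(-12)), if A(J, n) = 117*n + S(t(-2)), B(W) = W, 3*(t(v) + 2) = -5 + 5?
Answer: 819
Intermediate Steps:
t(v) = -2 (t(v) = -2 + (-5 + 5)/3 = -2 + (1/3)*0 = -2 + 0 = -2)
E(g) = -1/4 (E(g) = 1/(-4) = -1/4)
S(L) = 0 (S(L) = -9 + 9 = 0)
d(T) = 7/2 (d(T) = 4 - 1/(-3 + 5) = 4 - 1/2 = 7/2)
A(J, n) = 117*n (A(J, n) = 117*n + 0 = 117*n)
2*A(E(B(-4)), d(-12)) = 2*(117*(7/2)) = 2*(819/2) = 819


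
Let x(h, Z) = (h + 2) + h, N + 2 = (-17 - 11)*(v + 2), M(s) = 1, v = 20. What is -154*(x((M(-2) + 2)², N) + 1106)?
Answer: -173404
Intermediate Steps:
N = -618 (N = -2 + (-17 - 11)*(20 + 2) = -2 - 28*22 = -2 - 616 = -618)
x(h, Z) = 2 + 2*h (x(h, Z) = (2 + h) + h = 2 + 2*h)
-154*(x((M(-2) + 2)², N) + 1106) = -154*((2 + 2*(1 + 2)²) + 1106) = -154*((2 + 2*3²) + 1106) = -154*((2 + 2*9) + 1106) = -154*((2 + 18) + 1106) = -154*(20 + 1106) = -154*1126 = -173404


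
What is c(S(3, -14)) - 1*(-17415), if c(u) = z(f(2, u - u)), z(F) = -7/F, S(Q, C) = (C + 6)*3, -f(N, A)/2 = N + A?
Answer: 69667/4 ≈ 17417.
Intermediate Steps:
f(N, A) = -2*A - 2*N (f(N, A) = -2*(N + A) = -2*(A + N) = -2*A - 2*N)
S(Q, C) = 18 + 3*C (S(Q, C) = (6 + C)*3 = 18 + 3*C)
c(u) = 7/4 (c(u) = -7/(-2*(u - u) - 2*2) = -7/(-2*0 - 4) = -7/(0 - 4) = -7/(-4) = -7*(-¼) = 7/4)
c(S(3, -14)) - 1*(-17415) = 7/4 - 1*(-17415) = 7/4 + 17415 = 69667/4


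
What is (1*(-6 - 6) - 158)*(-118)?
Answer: 20060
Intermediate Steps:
(1*(-6 - 6) - 158)*(-118) = (1*(-12) - 158)*(-118) = (-12 - 158)*(-118) = -170*(-118) = 20060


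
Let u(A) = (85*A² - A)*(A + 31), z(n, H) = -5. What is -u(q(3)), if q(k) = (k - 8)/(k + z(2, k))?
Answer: -141705/8 ≈ -17713.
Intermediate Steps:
q(k) = (-8 + k)/(-5 + k) (q(k) = (k - 8)/(k - 5) = (-8 + k)/(-5 + k))
u(A) = (31 + A)*(-A + 85*A²) (u(A) = (-A + 85*A²)*(31 + A) = (31 + A)*(-A + 85*A²))
-u(q(3)) = -(-8 + 3)/(-5 + 3)*(-31 + 85*((-8 + 3)/(-5 + 3))² + 2634*((-8 + 3)/(-5 + 3))) = --5/(-2)*(-31 + 85*(-5/(-2))² + 2634*(-5/(-2))) = -(-½*(-5))*(-31 + 85*(-½*(-5))² + 2634*(-½*(-5))) = -5*(-31 + 85*(5/2)² + 2634*(5/2))/2 = -5*(-31 + 85*(25/4) + 6585)/2 = -5*(-31 + 2125/4 + 6585)/2 = -5*28341/(2*4) = -1*141705/8 = -141705/8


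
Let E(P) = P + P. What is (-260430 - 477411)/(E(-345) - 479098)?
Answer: 737841/479788 ≈ 1.5378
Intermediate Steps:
E(P) = 2*P
(-260430 - 477411)/(E(-345) - 479098) = (-260430 - 477411)/(2*(-345) - 479098) = -737841/(-690 - 479098) = -737841/(-479788) = -737841*(-1/479788) = 737841/479788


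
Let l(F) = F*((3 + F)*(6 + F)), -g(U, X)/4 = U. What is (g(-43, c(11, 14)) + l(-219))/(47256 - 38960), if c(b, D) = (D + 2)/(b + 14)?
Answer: -2518895/2074 ≈ -1214.5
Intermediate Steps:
c(b, D) = (2 + D)/(14 + b)
g(U, X) = -4*U
l(F) = F*(3 + F)*(6 + F)
(g(-43, c(11, 14)) + l(-219))/(47256 - 38960) = (-4*(-43) - 219*(18 + (-219)² + 9*(-219)))/(47256 - 38960) = (172 - 219*(18 + 47961 - 1971))/8296 = (172 - 219*46008)*(1/8296) = (172 - 10075752)*(1/8296) = -10075580*1/8296 = -2518895/2074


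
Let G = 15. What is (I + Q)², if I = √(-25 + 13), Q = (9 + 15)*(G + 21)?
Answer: 746484 + 3456*I*√3 ≈ 7.4648e+5 + 5986.0*I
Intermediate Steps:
Q = 864 (Q = (9 + 15)*(15 + 21) = 24*36 = 864)
I = 2*I*√3 (I = √(-12) = 2*I*√3 ≈ 3.4641*I)
(I + Q)² = (2*I*√3 + 864)² = (864 + 2*I*√3)²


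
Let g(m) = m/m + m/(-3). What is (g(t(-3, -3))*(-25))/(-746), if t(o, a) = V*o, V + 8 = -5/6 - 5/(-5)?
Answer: -1025/4476 ≈ -0.22900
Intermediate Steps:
V = -47/6 (V = -8 + (-5/6 - 5/(-5)) = -8 + (-5*⅙ - 5*(-⅕)) = -8 + (-⅚ + 1) = -8 + ⅙ = -47/6 ≈ -7.8333)
t(o, a) = -47*o/6
g(m) = 1 - m/3 (g(m) = 1 + m*(-⅓) = 1 - m/3)
(g(t(-3, -3))*(-25))/(-746) = ((1 - (-47)*(-3)/18)*(-25))/(-746) = ((1 - ⅓*47/2)*(-25))*(-1/746) = ((1 - 47/6)*(-25))*(-1/746) = -41/6*(-25)*(-1/746) = (1025/6)*(-1/746) = -1025/4476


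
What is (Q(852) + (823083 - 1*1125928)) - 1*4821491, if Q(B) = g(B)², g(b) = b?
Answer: -4398432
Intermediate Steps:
Q(B) = B²
(Q(852) + (823083 - 1*1125928)) - 1*4821491 = (852² + (823083 - 1*1125928)) - 1*4821491 = (725904 + (823083 - 1125928)) - 4821491 = (725904 - 302845) - 4821491 = 423059 - 4821491 = -4398432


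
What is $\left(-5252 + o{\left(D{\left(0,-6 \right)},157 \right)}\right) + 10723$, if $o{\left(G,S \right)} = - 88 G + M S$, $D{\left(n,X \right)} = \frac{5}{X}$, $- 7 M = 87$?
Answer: $\frac{75454}{21} \approx 3593.0$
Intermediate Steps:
$M = - \frac{87}{7}$ ($M = \left(- \frac{1}{7}\right) 87 = - \frac{87}{7} \approx -12.429$)
$o{\left(G,S \right)} = - 88 G - \frac{87 S}{7}$
$\left(-5252 + o{\left(D{\left(0,-6 \right)},157 \right)}\right) + 10723 = \left(-5252 - \left(\frac{13659}{7} + 88 \frac{5}{-6}\right)\right) + 10723 = \left(-5252 - \left(\frac{13659}{7} + 88 \cdot 5 \left(- \frac{1}{6}\right)\right)\right) + 10723 = \left(-5252 - \frac{39437}{21}\right) + 10723 = - \frac{149729}{21} + 10723 = \frac{75454}{21}$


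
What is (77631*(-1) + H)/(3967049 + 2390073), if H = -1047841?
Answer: -562736/3178561 ≈ -0.17704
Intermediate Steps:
(77631*(-1) + H)/(3967049 + 2390073) = (77631*(-1) - 1047841)/(3967049 + 2390073) = (-77631 - 1047841)/6357122 = -1125472*1/6357122 = -562736/3178561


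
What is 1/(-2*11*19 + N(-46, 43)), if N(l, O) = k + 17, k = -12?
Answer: -1/413 ≈ -0.0024213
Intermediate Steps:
N(l, O) = 5 (N(l, O) = -12 + 17 = 5)
1/(-2*11*19 + N(-46, 43)) = 1/(-2*11*19 + 5) = 1/(-22*19 + 5) = 1/(-418 + 5) = 1/(-413) = -1/413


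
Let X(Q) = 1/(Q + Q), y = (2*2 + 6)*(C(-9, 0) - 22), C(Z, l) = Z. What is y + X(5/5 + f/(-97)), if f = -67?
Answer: -101583/328 ≈ -309.70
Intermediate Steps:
y = -310 (y = (2*2 + 6)*(-9 - 22) = (4 + 6)*(-31) = 10*(-31) = -310)
X(Q) = 1/(2*Q)
y + X(5/5 + f/(-97)) = -310 + 1/(2*(5/5 - 67/(-97))) = -310 + 1/(2*(5*(1/5) - 67*(-1/97))) = -310 + 1/(2*(1 + 67/97)) = -310 + 1/(2*(164/97)) = -310 + (1/2)*(97/164) = -310 + 97/328 = -101583/328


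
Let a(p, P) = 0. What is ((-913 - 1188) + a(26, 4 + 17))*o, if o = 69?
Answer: -144969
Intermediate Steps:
((-913 - 1188) + a(26, 4 + 17))*o = ((-913 - 1188) + 0)*69 = (-2101 + 0)*69 = -2101*69 = -144969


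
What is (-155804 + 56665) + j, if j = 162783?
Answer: 63644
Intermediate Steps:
(-155804 + 56665) + j = (-155804 + 56665) + 162783 = -99139 + 162783 = 63644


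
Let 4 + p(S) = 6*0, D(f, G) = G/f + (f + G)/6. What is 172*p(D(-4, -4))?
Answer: -688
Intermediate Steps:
D(f, G) = G/6 + f/6 + G/f (D(f, G) = G/f + (G + f)*(1/6) = G/f + (G/6 + f/6) = G/6 + f/6 + G/f)
p(S) = -4 (p(S) = -4 + 6*0 = -4 + 0 = -4)
172*p(D(-4, -4)) = 172*(-4) = -688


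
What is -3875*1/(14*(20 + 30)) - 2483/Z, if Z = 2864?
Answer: -128361/20048 ≈ -6.4027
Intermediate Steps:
-3875*1/(14*(20 + 30)) - 2483/Z = -3875*1/(14*(20 + 30)) - 2483/2864 = -3875/(50*14) - 2483*1/2864 = -3875/700 - 2483/2864 = -3875*1/700 - 2483/2864 = -155/28 - 2483/2864 = -128361/20048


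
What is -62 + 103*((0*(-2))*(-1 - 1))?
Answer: -62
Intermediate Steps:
-62 + 103*((0*(-2))*(-1 - 1)) = -62 + 103*(0*(-2)) = -62 + 103*0 = -62 + 0 = -62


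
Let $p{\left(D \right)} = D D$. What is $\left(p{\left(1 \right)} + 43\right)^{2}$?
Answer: $1936$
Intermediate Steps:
$p{\left(D \right)} = D^{2}$
$\left(p{\left(1 \right)} + 43\right)^{2} = \left(1^{2} + 43\right)^{2} = \left(1 + 43\right)^{2} = 44^{2} = 1936$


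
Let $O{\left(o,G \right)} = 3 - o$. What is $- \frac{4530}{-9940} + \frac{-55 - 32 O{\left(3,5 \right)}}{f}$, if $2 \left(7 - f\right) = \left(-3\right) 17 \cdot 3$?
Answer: $- \frac{33689}{165998} \approx -0.20295$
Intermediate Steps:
$f = \frac{167}{2}$ ($f = 7 - \frac{\left(-3\right) 17 \cdot 3}{2} = 7 - \frac{\left(-51\right) 3}{2} = 7 - - \frac{153}{2} = 7 + \frac{153}{2} = \frac{167}{2} \approx 83.5$)
$- \frac{4530}{-9940} + \frac{-55 - 32 O{\left(3,5 \right)}}{f} = - \frac{4530}{-9940} + \frac{-55 - 32 \left(3 - 3\right)}{\frac{167}{2}} = \left(-4530\right) \left(- \frac{1}{9940}\right) + \left(-55 - 32 \left(3 - 3\right)\right) \frac{2}{167} = \frac{453}{994} + \left(-55 - 0\right) \frac{2}{167} = \frac{453}{994} + \left(-55 + 0\right) \frac{2}{167} = \frac{453}{994} - \frac{110}{167} = - \frac{33689}{165998}$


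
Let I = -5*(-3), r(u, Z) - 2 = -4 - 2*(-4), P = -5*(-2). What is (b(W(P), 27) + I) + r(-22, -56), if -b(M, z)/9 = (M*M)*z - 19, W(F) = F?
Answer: -24108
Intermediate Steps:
P = 10
r(u, Z) = 6 (r(u, Z) = 2 + (-4 - 2*(-4)) = 2 + (-4 + 8) = 2 + 4 = 6)
b(M, z) = 171 - 9*z*M² (b(M, z) = -9*((M*M)*z - 19) = -9*(M²*z - 19) = -9*(z*M² - 19) = -9*(-19 + z*M²) = 171 - 9*z*M²)
I = 15
(b(W(P), 27) + I) + r(-22, -56) = ((171 - 9*27*10²) + 15) + 6 = ((171 - 9*27*100) + 15) + 6 = ((171 - 24300) + 15) + 6 = (-24129 + 15) + 6 = -24114 + 6 = -24108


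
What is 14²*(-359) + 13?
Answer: -70351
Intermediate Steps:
14²*(-359) + 13 = 196*(-359) + 13 = -70364 + 13 = -70351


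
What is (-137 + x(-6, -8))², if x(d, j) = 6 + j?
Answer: 19321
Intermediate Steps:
(-137 + x(-6, -8))² = (-137 + (6 - 8))² = (-137 - 2)² = (-139)² = 19321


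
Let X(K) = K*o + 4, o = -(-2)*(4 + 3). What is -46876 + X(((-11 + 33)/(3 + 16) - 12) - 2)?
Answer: -893984/19 ≈ -47052.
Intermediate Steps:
o = 14 (o = -(-2)*7 = -1*(-14) = 14)
X(K) = 4 + 14*K (X(K) = K*14 + 4 = 14*K + 4 = 4 + 14*K)
-46876 + X(((-11 + 33)/(3 + 16) - 12) - 2) = -46876 + (4 + 14*(((-11 + 33)/(3 + 16) - 12) - 2)) = -46876 + (4 + 14*((22/19 - 12) - 2)) = -46876 + (4 + 14*(-206/19 - 2)) = -46876 + (4 + 14*(-244/19)) = -46876 + (4 - 3416/19) = -46876 - 3340/19 = -893984/19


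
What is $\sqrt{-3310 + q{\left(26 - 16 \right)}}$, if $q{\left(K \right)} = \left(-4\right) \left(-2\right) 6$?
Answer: $i \sqrt{3262} \approx 57.114 i$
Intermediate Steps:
$q{\left(K \right)} = 48$ ($q{\left(K \right)} = 8 \cdot 6 = 48$)
$\sqrt{-3310 + q{\left(26 - 16 \right)}} = \sqrt{-3310 + 48} = \sqrt{-3262} = i \sqrt{3262}$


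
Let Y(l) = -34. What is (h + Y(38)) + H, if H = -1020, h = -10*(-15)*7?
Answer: -4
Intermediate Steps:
h = 1050 (h = 150*7 = 1050)
(h + Y(38)) + H = (1050 - 34) - 1020 = 1016 - 1020 = -4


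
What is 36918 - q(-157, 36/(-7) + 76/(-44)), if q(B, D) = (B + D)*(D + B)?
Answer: 59672898/5929 ≈ 10065.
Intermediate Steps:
q(B, D) = (B + D)**2 (q(B, D) = (B + D)*(B + D) = (B + D)**2)
36918 - q(-157, 36/(-7) + 76/(-44)) = 36918 - (-157 + (36/(-7) + 76/(-44)))**2 = 36918 - (-157 + (36*(-1/7) + 76*(-1/44)))**2 = 36918 - (-157 + (-36/7 - 19/11))**2 = 36918 - (-157 - 529/77)**2 = 36918 - (-12618/77)**2 = 36918 - 1*159213924/5929 = 36918 - 159213924/5929 = 59672898/5929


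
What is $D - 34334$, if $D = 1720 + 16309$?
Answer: $-16305$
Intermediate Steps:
$D = 18029$
$D - 34334 = 18029 - 34334 = -16305$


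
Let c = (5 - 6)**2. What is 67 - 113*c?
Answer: -46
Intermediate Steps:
c = 1 (c = (-1)**2 = 1)
67 - 113*c = 67 - 113*1 = 67 - 113 = -46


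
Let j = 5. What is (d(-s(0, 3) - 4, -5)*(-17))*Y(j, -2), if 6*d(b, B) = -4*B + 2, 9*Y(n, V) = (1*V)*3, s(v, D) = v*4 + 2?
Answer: 374/9 ≈ 41.556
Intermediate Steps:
s(v, D) = 2 + 4*v (s(v, D) = 4*v + 2 = 2 + 4*v)
Y(n, V) = V/3 (Y(n, V) = ((1*V)*3)/9 = (V*3)/9 = (3*V)/9 = V/3)
d(b, B) = ⅓ - 2*B/3 (d(b, B) = (-4*B + 2)/6 = (2 - 4*B)/6 = ⅓ - 2*B/3)
(d(-s(0, 3) - 4, -5)*(-17))*Y(j, -2) = ((⅓ - ⅔*(-5))*(-17))*((⅓)*(-2)) = ((⅓ + 10/3)*(-17))*(-⅔) = ((11/3)*(-17))*(-⅔) = -187/3*(-⅔) = 374/9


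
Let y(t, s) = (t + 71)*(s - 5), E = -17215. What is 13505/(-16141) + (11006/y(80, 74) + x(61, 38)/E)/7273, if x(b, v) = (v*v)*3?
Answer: -2516435291280409/3008008437629415 ≈ -0.83658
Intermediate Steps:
y(t, s) = (-5 + s)*(71 + t) (y(t, s) = (71 + t)*(-5 + s) = (-5 + s)*(71 + t))
x(b, v) = 3*v² (x(b, v) = v²*3 = 3*v²)
13505/(-16141) + (11006/y(80, 74) + x(61, 38)/E)/7273 = 13505/(-16141) + (11006/(-355 - 5*80 + 71*74 + 74*80) + (3*38²)/(-17215))/7273 = 13505*(-1/16141) + (11006/(-355 - 400 + 5254 + 5920) + (3*1444)*(-1/17215))*(1/7273) = -13505/16141 + (11006/10419 + 4332*(-1/17215))*(1/7273) = -13505/16141 + (11006*(1/10419) - 4332/17215)*(1/7273) = -13505/16141 + (11006/10419 - 4332/17215)*(1/7273) = -13505/16141 + (144333182/179363085)*(1/7273) = -13505/16141 + 20619026/186358245315 = -2516435291280409/3008008437629415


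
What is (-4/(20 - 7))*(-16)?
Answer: 64/13 ≈ 4.9231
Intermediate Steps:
(-4/(20 - 7))*(-16) = (-4/13)*(-16) = ((1/13)*(-4))*(-16) = -4/13*(-16) = 64/13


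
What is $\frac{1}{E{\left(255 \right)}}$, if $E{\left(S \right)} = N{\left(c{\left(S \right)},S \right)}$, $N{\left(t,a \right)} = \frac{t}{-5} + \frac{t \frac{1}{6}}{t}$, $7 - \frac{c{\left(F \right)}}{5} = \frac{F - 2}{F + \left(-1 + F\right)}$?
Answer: $- \frac{3054}{19351} \approx -0.15782$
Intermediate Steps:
$c{\left(F \right)} = 35 - \frac{5 \left(-2 + F\right)}{-1 + 2 F}$ ($c{\left(F \right)} = 35 - 5 \frac{F - 2}{F + \left(-1 + F\right)} = 35 - 5 \frac{-2 + F}{-1 + 2 F} = 35 - \frac{5 \left(-2 + F\right)}{-1 + 2 F}$)
$N{\left(t,a \right)} = \frac{1}{6} - \frac{t}{5}$ ($N{\left(t,a \right)} = t \left(- \frac{1}{5}\right) + \frac{t \frac{1}{6}}{t} = - \frac{t}{5} + \frac{\frac{1}{6} t}{t} = - \frac{t}{5} + \frac{1}{6} = \frac{1}{6} - \frac{t}{5}$)
$E{\left(S \right)} = \frac{1}{6} - \frac{-5 + 13 S}{-1 + 2 S}$ ($E{\left(S \right)} = \frac{1}{6} - \frac{5 \frac{1}{-1 + 2 S} \left(-5 + 13 S\right)}{5} = \frac{1}{6} - \frac{-5 + 13 S}{-1 + 2 S}$)
$\frac{1}{E{\left(255 \right)}} = \frac{1}{\frac{1}{6} \frac{1}{-1 + 2 \cdot 255} \left(29 - 19380\right)} = \frac{1}{\frac{1}{6} \frac{1}{-1 + 510} \left(29 - 19380\right)} = \frac{1}{\frac{1}{6} \cdot \frac{1}{509} \left(-19351\right)} = \frac{1}{- \frac{19351}{3054}} = - \frac{3054}{19351}$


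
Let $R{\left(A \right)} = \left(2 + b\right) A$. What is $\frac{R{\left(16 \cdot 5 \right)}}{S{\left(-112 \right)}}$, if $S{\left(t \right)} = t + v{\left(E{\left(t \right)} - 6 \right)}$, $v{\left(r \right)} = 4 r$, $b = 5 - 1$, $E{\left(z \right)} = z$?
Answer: $- \frac{60}{73} \approx -0.82192$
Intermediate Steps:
$b = 4$ ($b = 5 - 1 = 4$)
$R{\left(A \right)} = 6 A$ ($R{\left(A \right)} = \left(2 + 4\right) A = 6 A$)
$S{\left(t \right)} = -24 + 5 t$ ($S{\left(t \right)} = t + 4 \left(t - 6\right) = t + 4 \left(-6 + t\right) = t + \left(-24 + 4 t\right) = -24 + 5 t$)
$\frac{R{\left(16 \cdot 5 \right)}}{S{\left(-112 \right)}} = \frac{6 \cdot 16 \cdot 5}{-24 + 5 \left(-112\right)} = \frac{6 \cdot 80}{-24 - 560} = \frac{480}{-584} = 480 \left(- \frac{1}{584}\right) = - \frac{60}{73}$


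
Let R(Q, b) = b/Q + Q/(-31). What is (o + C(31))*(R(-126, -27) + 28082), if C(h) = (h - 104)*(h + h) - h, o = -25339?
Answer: -182207823860/217 ≈ -8.3967e+8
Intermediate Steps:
C(h) = -h + 2*h*(-104 + h) (C(h) = (-104 + h)*(2*h) - h = 2*h*(-104 + h) - h = -h + 2*h*(-104 + h))
R(Q, b) = -Q/31 + b/Q (R(Q, b) = b/Q + Q*(-1/31) = b/Q - Q/31 = -Q/31 + b/Q)
(o + C(31))*(R(-126, -27) + 28082) = (-25339 + 31*(-209 + 2*31))*((-1/31*(-126) - 27/(-126)) + 28082) = (-25339 + 31*(-209 + 62))*((126/31 - 27*(-1/126)) + 28082) = (-25339 + 31*(-147))*((126/31 + 3/14) + 28082) = (-25339 - 4557)*(1857/434 + 28082) = -29896*12189445/434 = -182207823860/217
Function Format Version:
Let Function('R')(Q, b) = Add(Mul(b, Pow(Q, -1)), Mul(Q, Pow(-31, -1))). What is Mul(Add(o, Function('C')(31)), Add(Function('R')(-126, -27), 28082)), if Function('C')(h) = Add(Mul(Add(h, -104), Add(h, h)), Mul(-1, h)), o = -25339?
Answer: Rational(-182207823860, 217) ≈ -8.3967e+8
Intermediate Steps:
Function('C')(h) = Add(Mul(-1, h), Mul(2, h, Add(-104, h))) (Function('C')(h) = Add(Mul(Add(-104, h), Mul(2, h)), Mul(-1, h)) = Add(Mul(2, h, Add(-104, h)), Mul(-1, h)) = Add(Mul(-1, h), Mul(2, h, Add(-104, h))))
Function('R')(Q, b) = Add(Mul(Rational(-1, 31), Q), Mul(b, Pow(Q, -1))) (Function('R')(Q, b) = Add(Mul(b, Pow(Q, -1)), Mul(Q, Rational(-1, 31))) = Add(Mul(b, Pow(Q, -1)), Mul(Rational(-1, 31), Q)) = Add(Mul(Rational(-1, 31), Q), Mul(b, Pow(Q, -1))))
Mul(Add(o, Function('C')(31)), Add(Function('R')(-126, -27), 28082)) = Mul(Add(-25339, Mul(31, Add(-209, Mul(2, 31)))), Add(Add(Mul(Rational(-1, 31), -126), Mul(-27, Pow(-126, -1))), 28082)) = Mul(Add(-25339, Mul(31, Add(-209, 62))), Add(Add(Rational(126, 31), Mul(-27, Rational(-1, 126))), 28082)) = Mul(Add(-25339, Mul(31, -147)), Add(Add(Rational(126, 31), Rational(3, 14)), 28082)) = Mul(Add(-25339, -4557), Add(Rational(1857, 434), 28082)) = Mul(-29896, Rational(12189445, 434)) = Rational(-182207823860, 217)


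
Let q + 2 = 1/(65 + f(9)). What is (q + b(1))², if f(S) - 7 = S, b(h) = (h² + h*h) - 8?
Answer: 418609/6561 ≈ 63.803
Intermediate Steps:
b(h) = -8 + 2*h² (b(h) = (h² + h²) - 8 = 2*h² - 8 = -8 + 2*h²)
f(S) = 7 + S
q = -161/81 (q = -2 + 1/(65 + (7 + 9)) = -2 + 1/(65 + 16) = -2 + 1/81 = -161/81 ≈ -1.9877)
(q + b(1))² = (-161/81 + (-8 + 2*1²))² = (-161/81 + (-8 + 2*1))² = (-161/81 + (-8 + 2))² = (-161/81 - 6)² = (-647/81)² = 418609/6561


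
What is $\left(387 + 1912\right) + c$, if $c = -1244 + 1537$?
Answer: $2592$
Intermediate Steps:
$c = 293$
$\left(387 + 1912\right) + c = \left(387 + 1912\right) + 293 = 2299 + 293 = 2592$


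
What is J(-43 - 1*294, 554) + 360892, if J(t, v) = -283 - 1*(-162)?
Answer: 360771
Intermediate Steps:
J(t, v) = -121 (J(t, v) = -283 + 162 = -121)
J(-43 - 1*294, 554) + 360892 = -121 + 360892 = 360771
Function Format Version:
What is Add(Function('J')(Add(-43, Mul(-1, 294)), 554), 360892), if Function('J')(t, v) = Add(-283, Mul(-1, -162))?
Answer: 360771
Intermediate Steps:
Function('J')(t, v) = -121 (Function('J')(t, v) = Add(-283, 162) = -121)
Add(Function('J')(Add(-43, Mul(-1, 294)), 554), 360892) = Add(-121, 360892) = 360771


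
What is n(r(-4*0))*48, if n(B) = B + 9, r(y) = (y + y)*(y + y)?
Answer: 432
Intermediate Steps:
r(y) = 4*y**2 (r(y) = (2*y)*(2*y) = 4*y**2)
n(B) = 9 + B
n(r(-4*0))*48 = (9 + 4*(-4*0)**2)*48 = (9 + 4*0**2)*48 = (9 + 4*0)*48 = (9 + 0)*48 = 9*48 = 432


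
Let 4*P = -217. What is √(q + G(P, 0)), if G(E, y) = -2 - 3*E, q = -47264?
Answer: I*√188413/2 ≈ 217.03*I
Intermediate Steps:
P = -217/4 (P = (¼)*(-217) = -217/4 ≈ -54.250)
√(q + G(P, 0)) = √(-47264 + (-2 - 3*(-217/4))) = √(-47264 + (-2 + 651/4)) = √(-47264 + 643/4) = √(-188413/4) = I*√188413/2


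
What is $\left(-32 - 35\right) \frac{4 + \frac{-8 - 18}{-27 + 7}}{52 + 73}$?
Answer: $- \frac{3551}{1250} \approx -2.8408$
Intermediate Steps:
$\left(-32 - 35\right) \frac{4 + \frac{-8 - 18}{-27 + 7}}{52 + 73} = - 67 \frac{4 - \frac{26}{-20}}{125} = - 67 \left(4 - - \frac{13}{10}\right) \frac{1}{125} = - 67 \left(4 + \frac{13}{10}\right) \frac{1}{125} = - 67 \cdot \frac{53}{10} \cdot \frac{1}{125} = \left(-67\right) \frac{53}{1250} = - \frac{3551}{1250}$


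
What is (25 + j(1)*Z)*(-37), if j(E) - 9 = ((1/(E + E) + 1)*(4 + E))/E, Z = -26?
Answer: 14948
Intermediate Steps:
j(E) = 9 + (1 + 1/(2*E))*(4 + E)/E (j(E) = 9 + ((1/(E + E) + 1)*(4 + E))/E = 9 + ((1/(2*E) + 1)*(4 + E))/E = 9 + ((1 + 1/(2*E))*(4 + E))/E = 9 + (1 + 1/(2*E))*(4 + E)/E)
(25 + j(1)*Z)*(-37) = (25 + (10 + 2/1² + (9/2)/1)*(-26))*(-37) = (25 + (10 + 2*1 + (9/2)*1)*(-26))*(-37) = (25 + (10 + 2 + 9/2)*(-26))*(-37) = (25 + (33/2)*(-26))*(-37) = (25 - 429)*(-37) = -404*(-37) = 14948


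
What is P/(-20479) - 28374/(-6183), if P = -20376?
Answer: 235685318/42207219 ≈ 5.5840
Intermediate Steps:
P/(-20479) - 28374/(-6183) = -20376/(-20479) - 28374/(-6183) = -20376*(-1/20479) - 28374*(-1/6183) = 20376/20479 + 9458/2061 = 235685318/42207219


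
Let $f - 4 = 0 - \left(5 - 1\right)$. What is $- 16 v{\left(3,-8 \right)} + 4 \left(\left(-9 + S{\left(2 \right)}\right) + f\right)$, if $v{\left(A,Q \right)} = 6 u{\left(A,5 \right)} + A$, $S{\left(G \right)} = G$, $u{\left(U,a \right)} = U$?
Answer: $-364$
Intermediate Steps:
$v{\left(A,Q \right)} = 7 A$ ($v{\left(A,Q \right)} = 6 A + A = 7 A$)
$f = 0$ ($f = 4 + \left(0 - \left(5 - 1\right)\right) = 4 + \left(0 - 4\right) = 4 - 4 = 0$)
$- 16 v{\left(3,-8 \right)} + 4 \left(\left(-9 + S{\left(2 \right)}\right) + f\right) = - 16 \cdot 7 \cdot 3 + 4 \left(\left(-9 + 2\right) + 0\right) = \left(-16\right) 21 + 4 \left(-7 + 0\right) = -336 + 4 \left(-7\right) = -336 - 28 = -364$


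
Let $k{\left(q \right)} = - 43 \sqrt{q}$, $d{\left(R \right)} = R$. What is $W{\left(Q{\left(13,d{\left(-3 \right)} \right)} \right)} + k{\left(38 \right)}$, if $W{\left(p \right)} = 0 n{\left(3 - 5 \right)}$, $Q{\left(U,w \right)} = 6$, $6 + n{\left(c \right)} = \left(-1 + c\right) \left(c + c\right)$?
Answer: $- 43 \sqrt{38} \approx -265.07$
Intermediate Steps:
$n{\left(c \right)} = -6 + 2 c \left(-1 + c\right)$ ($n{\left(c \right)} = -6 + \left(-1 + c\right) \left(c + c\right) = -6 + \left(-1 + c\right) 2 c = -6 + 2 c \left(-1 + c\right)$)
$W{\left(p \right)} = 0$ ($W{\left(p \right)} = 0 \left(-6 - 2 \left(3 - 5\right) + 2 \left(3 - 5\right)^{2}\right) = 0 \left(-6 - -4 + 2 \left(-2\right)^{2}\right) = 0 \left(-6 + 4 + 2 \cdot 4\right) = 0 \left(-6 + 4 + 8\right) = 0 \cdot 6 = 0$)
$W{\left(Q{\left(13,d{\left(-3 \right)} \right)} \right)} + k{\left(38 \right)} = 0 - 43 \sqrt{38} = - 43 \sqrt{38}$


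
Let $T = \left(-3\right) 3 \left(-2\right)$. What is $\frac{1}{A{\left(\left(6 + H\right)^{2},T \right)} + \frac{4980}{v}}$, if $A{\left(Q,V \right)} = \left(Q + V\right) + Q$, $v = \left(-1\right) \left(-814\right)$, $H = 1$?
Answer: $\frac{407}{49702} \approx 0.0081888$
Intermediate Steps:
$v = 814$
$T = 18$ ($T = \left(-9\right) \left(-2\right) = 18$)
$A{\left(Q,V \right)} = V + 2 Q$
$\frac{1}{A{\left(\left(6 + H\right)^{2},T \right)} + \frac{4980}{v}} = \frac{1}{\left(18 + 2 \left(6 + 1\right)^{2}\right) + \frac{4980}{814}} = \frac{1}{\left(18 + 2 \cdot 7^{2}\right) + 4980 \cdot \frac{1}{814}} = \frac{1}{\left(18 + 2 \cdot 49\right) + \frac{2490}{407}} = \frac{1}{\left(18 + 98\right) + \frac{2490}{407}} = \frac{1}{116 + \frac{2490}{407}} = \frac{1}{\frac{49702}{407}} = \frac{407}{49702}$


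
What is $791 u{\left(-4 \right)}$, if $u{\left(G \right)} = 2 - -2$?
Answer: $3164$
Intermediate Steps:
$u{\left(G \right)} = 4$ ($u{\left(G \right)} = 2 + 2 = 4$)
$791 u{\left(-4 \right)} = 791 \cdot 4 = 3164$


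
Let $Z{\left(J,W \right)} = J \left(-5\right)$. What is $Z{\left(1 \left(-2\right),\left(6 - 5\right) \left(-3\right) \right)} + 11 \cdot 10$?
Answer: $120$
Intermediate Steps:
$Z{\left(J,W \right)} = - 5 J$
$Z{\left(1 \left(-2\right),\left(6 - 5\right) \left(-3\right) \right)} + 11 \cdot 10 = - 5 \cdot 1 \left(-2\right) + 11 \cdot 10 = \left(-5\right) \left(-2\right) + 110 = 10 + 110 = 120$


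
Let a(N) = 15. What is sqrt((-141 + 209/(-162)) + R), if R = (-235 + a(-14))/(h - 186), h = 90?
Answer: I*sqrt(181438)/36 ≈ 11.832*I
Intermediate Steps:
R = 55/24 (R = (-235 + 15)/(90 - 186) = -220/(-96) = -220*(-1/96) = 55/24 ≈ 2.2917)
sqrt((-141 + 209/(-162)) + R) = sqrt((-141 + 209/(-162)) + 55/24) = sqrt((-141 + 209*(-1/162)) + 55/24) = sqrt((-141 - 209/162) + 55/24) = sqrt(-23051/162 + 55/24) = sqrt(-90719/648) = I*sqrt(181438)/36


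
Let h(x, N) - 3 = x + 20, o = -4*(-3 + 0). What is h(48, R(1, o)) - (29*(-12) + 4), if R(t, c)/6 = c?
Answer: 415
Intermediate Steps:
o = 12 (o = -4*(-3) = 12)
R(t, c) = 6*c
h(x, N) = 23 + x (h(x, N) = 3 + (x + 20) = 3 + (20 + x) = 23 + x)
h(48, R(1, o)) - (29*(-12) + 4) = (23 + 48) - (29*(-12) + 4) = 71 - (-348 + 4) = 71 - 1*(-344) = 71 + 344 = 415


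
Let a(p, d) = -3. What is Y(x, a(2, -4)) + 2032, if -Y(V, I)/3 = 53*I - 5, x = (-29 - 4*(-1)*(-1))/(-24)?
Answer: 2524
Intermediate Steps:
x = 11/8 (x = (-29 - (-4)*(-1))*(-1/24) = (-29 - 1*4)*(-1/24) = (-29 - 4)*(-1/24) = -33*(-1/24) = 11/8 ≈ 1.3750)
Y(V, I) = 15 - 159*I (Y(V, I) = -3*(53*I - 5) = -3*(-5 + 53*I) = 15 - 159*I)
Y(x, a(2, -4)) + 2032 = (15 - 159*(-3)) + 2032 = (15 + 477) + 2032 = 492 + 2032 = 2524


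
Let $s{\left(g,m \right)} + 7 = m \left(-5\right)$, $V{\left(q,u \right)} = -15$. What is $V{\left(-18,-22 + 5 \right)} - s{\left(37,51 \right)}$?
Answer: $247$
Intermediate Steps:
$s{\left(g,m \right)} = -7 - 5 m$ ($s{\left(g,m \right)} = -7 + m \left(-5\right) = -7 - 5 m$)
$V{\left(-18,-22 + 5 \right)} - s{\left(37,51 \right)} = -15 - \left(-7 - 255\right) = -15 - -262 = -15 + 262 = 247$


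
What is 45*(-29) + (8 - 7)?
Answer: -1304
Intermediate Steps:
45*(-29) + (8 - 7) = -1305 + 1 = -1304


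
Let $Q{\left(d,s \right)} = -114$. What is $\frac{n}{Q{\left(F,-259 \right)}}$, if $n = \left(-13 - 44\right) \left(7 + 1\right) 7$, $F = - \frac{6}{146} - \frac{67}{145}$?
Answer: $28$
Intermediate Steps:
$F = - \frac{5326}{10585}$ ($F = \left(-6\right) \frac{1}{146} - \frac{67}{145} = - \frac{3}{73} - \frac{67}{145} = - \frac{5326}{10585} \approx -0.50317$)
$n = -3192$ ($n = - 57 \cdot 8 \cdot 7 = \left(-57\right) 56 = -3192$)
$\frac{n}{Q{\left(F,-259 \right)}} = - \frac{3192}{-114} = \left(-3192\right) \left(- \frac{1}{114}\right) = 28$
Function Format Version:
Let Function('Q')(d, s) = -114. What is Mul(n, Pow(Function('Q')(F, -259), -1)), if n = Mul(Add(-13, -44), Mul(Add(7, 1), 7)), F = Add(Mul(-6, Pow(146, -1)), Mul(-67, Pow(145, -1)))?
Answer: 28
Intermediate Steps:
F = Rational(-5326, 10585) (F = Add(Mul(-6, Rational(1, 146)), Mul(-67, Rational(1, 145))) = Add(Rational(-3, 73), Rational(-67, 145)) = Rational(-5326, 10585) ≈ -0.50317)
n = -3192 (n = Mul(-57, Mul(8, 7)) = Mul(-57, 56) = -3192)
Mul(n, Pow(Function('Q')(F, -259), -1)) = Mul(-3192, Pow(-114, -1)) = Mul(-3192, Rational(-1, 114)) = 28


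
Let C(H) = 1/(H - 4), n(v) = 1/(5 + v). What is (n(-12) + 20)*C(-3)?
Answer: -139/49 ≈ -2.8367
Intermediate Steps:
C(H) = 1/(-4 + H)
(n(-12) + 20)*C(-3) = (1/(5 - 12) + 20)/(-4 - 3) = (1/(-7) + 20)/(-7) = (-1/7 + 20)*(-1/7) = (139/7)*(-1/7) = -139/49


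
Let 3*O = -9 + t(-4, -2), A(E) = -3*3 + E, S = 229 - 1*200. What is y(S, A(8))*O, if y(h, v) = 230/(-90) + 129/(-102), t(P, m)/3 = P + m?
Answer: 1169/34 ≈ 34.382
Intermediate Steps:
S = 29 (S = 229 - 200 = 29)
t(P, m) = 3*P + 3*m (t(P, m) = 3*(P + m) = 3*P + 3*m)
A(E) = -9 + E
O = -9 (O = (-9 + (3*(-4) + 3*(-2)))/3 = (-9 + (-12 - 6))/3 = (-9 - 18)/3 = (⅓)*(-27) = -9)
y(h, v) = -1169/306 (y(h, v) = 230*(-1/90) + 129*(-1/102) = -23/9 - 43/34 = -1169/306)
y(S, A(8))*O = -1169/306*(-9) = 1169/34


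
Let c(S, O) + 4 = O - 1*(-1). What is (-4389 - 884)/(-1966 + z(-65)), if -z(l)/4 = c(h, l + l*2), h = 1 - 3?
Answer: 5273/1174 ≈ 4.4915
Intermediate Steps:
h = -2
c(S, O) = -3 + O (c(S, O) = -4 + (O - 1*(-1)) = -4 + (O + 1) = -4 + (1 + O) = -3 + O)
z(l) = 12 - 12*l (z(l) = -4*(-3 + (l + l*2)) = -4*(-3 + (l + 2*l)) = -4*(-3 + 3*l) = 12 - 12*l)
(-4389 - 884)/(-1966 + z(-65)) = (-4389 - 884)/(-1966 + (12 - 12*(-65))) = -5273/(-1966 + (12 + 780)) = -5273/(-1966 + 792) = -5273/(-1174) = -5273*(-1/1174) = 5273/1174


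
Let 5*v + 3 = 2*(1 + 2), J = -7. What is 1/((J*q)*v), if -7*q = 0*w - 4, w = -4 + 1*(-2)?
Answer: -5/12 ≈ -0.41667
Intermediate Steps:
v = ⅗ (v = -⅗ + (2*(1 + 2))/5 = -⅗ + (2*3)/5 = -⅗ + (⅕)*6 = -⅗ + 6/5 = ⅗ ≈ 0.60000)
w = -6 (w = -4 - 2 = -6)
q = 4/7 (q = -(0*(-6) - 4)/7 = -(0 - 4)/7 = -⅐*(-4) = 4/7 ≈ 0.57143)
1/((J*q)*v) = 1/(-7*4/7*(⅗)) = 1/(-4*⅗) = 1/(-12/5) = -5/12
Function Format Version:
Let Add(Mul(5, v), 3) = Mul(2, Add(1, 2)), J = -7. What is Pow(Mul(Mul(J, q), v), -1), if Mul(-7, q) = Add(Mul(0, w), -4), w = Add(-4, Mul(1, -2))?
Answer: Rational(-5, 12) ≈ -0.41667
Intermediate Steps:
v = Rational(3, 5) (v = Add(Rational(-3, 5), Mul(Rational(1, 5), Mul(2, Add(1, 2)))) = Add(Rational(-3, 5), Mul(Rational(1, 5), Mul(2, 3))) = Add(Rational(-3, 5), Mul(Rational(1, 5), 6)) = Add(Rational(-3, 5), Rational(6, 5)) = Rational(3, 5) ≈ 0.60000)
w = -6 (w = Add(-4, -2) = -6)
q = Rational(4, 7) (q = Mul(Rational(-1, 7), Add(Mul(0, -6), -4)) = Mul(Rational(-1, 7), Add(0, -4)) = Mul(Rational(-1, 7), -4) = Rational(4, 7) ≈ 0.57143)
Pow(Mul(Mul(J, q), v), -1) = Pow(Mul(Mul(-7, Rational(4, 7)), Rational(3, 5)), -1) = Pow(Mul(-4, Rational(3, 5)), -1) = Pow(Rational(-12, 5), -1) = Rational(-5, 12)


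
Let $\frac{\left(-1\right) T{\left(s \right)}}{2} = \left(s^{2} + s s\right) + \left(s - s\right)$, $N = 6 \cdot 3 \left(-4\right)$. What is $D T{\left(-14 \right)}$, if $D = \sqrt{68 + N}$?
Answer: $- 1568 i \approx - 1568.0 i$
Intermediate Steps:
$N = -72$ ($N = 18 \left(-4\right) = -72$)
$T{\left(s \right)} = - 4 s^{2}$ ($T{\left(s \right)} = - 2 \left(\left(s^{2} + s s\right) + \left(s - s\right)\right) = - 2 \left(\left(s^{2} + s^{2}\right) + 0\right) = - 2 \left(2 s^{2} + 0\right) = - 2 \cdot 2 s^{2} = - 4 s^{2}$)
$D = 2 i$ ($D = \sqrt{68 - 72} = \sqrt{-4} = 2 i \approx 2.0 i$)
$D T{\left(-14 \right)} = 2 i \left(- 4 \left(-14\right)^{2}\right) = 2 i \left(\left(-4\right) 196\right) = 2 i \left(-784\right) = - 1568 i$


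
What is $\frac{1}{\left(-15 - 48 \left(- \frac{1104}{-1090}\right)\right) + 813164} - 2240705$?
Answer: $- \frac{992945361654300}{443139709} \approx -2.2407 \cdot 10^{6}$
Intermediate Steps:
$\frac{1}{\left(-15 - 48 \left(- \frac{1104}{-1090}\right)\right) + 813164} - 2240705 = \frac{1}{\left(-15 - 48 \left(\left(-1104\right) \left(- \frac{1}{1090}\right)\right)\right) + 813164} - 2240705 = \frac{1}{\left(-15 - \frac{26496}{545}\right) + 813164} - 2240705 = \frac{1}{- \frac{34671}{545} + 813164} - 2240705 = \frac{1}{\frac{443139709}{545}} - 2240705 = \frac{545}{443139709} - 2240705 = - \frac{992945361654300}{443139709}$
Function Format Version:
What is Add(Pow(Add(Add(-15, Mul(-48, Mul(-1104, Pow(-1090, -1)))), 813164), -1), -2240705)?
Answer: Rational(-992945361654300, 443139709) ≈ -2.2407e+6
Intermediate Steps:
Add(Pow(Add(Add(-15, Mul(-48, Mul(-1104, Pow(-1090, -1)))), 813164), -1), -2240705) = Add(Pow(Add(Add(-15, Mul(-48, Mul(-1104, Rational(-1, 1090)))), 813164), -1), -2240705) = Add(Pow(Add(Add(-15, Mul(-48, Rational(552, 545))), 813164), -1), -2240705) = Add(Pow(Add(Add(-15, Rational(-26496, 545)), 813164), -1), -2240705) = Add(Pow(Add(Rational(-34671, 545), 813164), -1), -2240705) = Add(Pow(Rational(443139709, 545), -1), -2240705) = Add(Rational(545, 443139709), -2240705) = Rational(-992945361654300, 443139709)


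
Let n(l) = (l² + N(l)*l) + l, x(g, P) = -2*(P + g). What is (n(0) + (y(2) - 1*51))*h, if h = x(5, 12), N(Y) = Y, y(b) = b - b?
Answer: 1734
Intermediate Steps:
y(b) = 0
x(g, P) = -2*P - 2*g
h = -34 (h = -2*12 - 2*5 = -24 - 10 = -34)
n(l) = l + 2*l² (n(l) = (l² + l*l) + l = (l² + l²) + l = 2*l² + l = l + 2*l²)
(n(0) + (y(2) - 1*51))*h = (0*(1 + 2*0) + (0 - 1*51))*(-34) = (0*(1 + 0) + (0 - 51))*(-34) = (0*1 - 51)*(-34) = (0 - 51)*(-34) = -51*(-34) = 1734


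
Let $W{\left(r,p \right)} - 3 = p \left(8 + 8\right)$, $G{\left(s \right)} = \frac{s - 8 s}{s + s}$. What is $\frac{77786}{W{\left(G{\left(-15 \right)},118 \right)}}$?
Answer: $\frac{77786}{1891} \approx 41.135$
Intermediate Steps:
$G{\left(s \right)} = - \frac{7}{2}$ ($G{\left(s \right)} = \frac{\left(-7\right) s}{2 s} = - 7 s \frac{1}{2 s} = - \frac{7}{2}$)
$W{\left(r,p \right)} = 3 + 16 p$ ($W{\left(r,p \right)} = 3 + p \left(8 + 8\right) = 3 + p 16 = 3 + 16 p$)
$\frac{77786}{W{\left(G{\left(-15 \right)},118 \right)}} = \frac{77786}{3 + 16 \cdot 118} = \frac{77786}{3 + 1888} = \frac{77786}{1891}$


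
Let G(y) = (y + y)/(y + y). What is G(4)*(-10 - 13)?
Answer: -23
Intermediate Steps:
G(y) = 1 (G(y) = (2*y)/((2*y)) = (2*y)*(1/(2*y)) = 1)
G(4)*(-10 - 13) = 1*(-10 - 13) = 1*(-23) = -23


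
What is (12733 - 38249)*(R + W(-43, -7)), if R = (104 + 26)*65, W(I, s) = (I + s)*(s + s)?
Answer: -233471400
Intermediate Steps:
W(I, s) = 2*s*(I + s) (W(I, s) = (I + s)*(2*s) = 2*s*(I + s))
R = 8450 (R = 130*65 = 8450)
(12733 - 38249)*(R + W(-43, -7)) = (12733 - 38249)*(8450 + 2*(-7)*(-43 - 7)) = -25516*(8450 + 2*(-7)*(-50)) = -25516*(8450 + 700) = -25516*9150 = -233471400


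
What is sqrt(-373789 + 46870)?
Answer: I*sqrt(326919) ≈ 571.77*I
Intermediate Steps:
sqrt(-373789 + 46870) = sqrt(-326919) = I*sqrt(326919)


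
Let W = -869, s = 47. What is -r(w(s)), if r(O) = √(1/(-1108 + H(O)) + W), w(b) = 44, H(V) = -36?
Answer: -I*√284323182/572 ≈ -29.479*I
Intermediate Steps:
r(O) = I*√284323182/572 (r(O) = √(1/(-1108 - 36) - 869) = √(1/(-1144) - 869) = √(-1/1144 - 869) = √(-994137/1144) = I*√284323182/572)
-r(w(s)) = -I*√284323182/572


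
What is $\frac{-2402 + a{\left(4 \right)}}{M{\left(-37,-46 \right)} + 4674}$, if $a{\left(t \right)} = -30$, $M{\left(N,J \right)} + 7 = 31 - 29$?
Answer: $- \frac{2432}{4669} \approx -0.52088$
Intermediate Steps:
$M{\left(N,J \right)} = -5$ ($M{\left(N,J \right)} = -7 + \left(31 - 29\right) = -7 + 2 = -5$)
$\frac{-2402 + a{\left(4 \right)}}{M{\left(-37,-46 \right)} + 4674} = \frac{-2402 - 30}{-5 + 4674} = - \frac{2432}{4669}$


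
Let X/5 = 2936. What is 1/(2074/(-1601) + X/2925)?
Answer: 936585/3487246 ≈ 0.26857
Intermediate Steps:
X = 14680 (X = 5*2936 = 14680)
1/(2074/(-1601) + X/2925) = 1/(2074/(-1601) + 14680/2925) = 1/(2074*(-1/1601) + 14680*(1/2925)) = 1/(-2074/1601 + 2936/585) = 1/(3487246/936585) = 936585/3487246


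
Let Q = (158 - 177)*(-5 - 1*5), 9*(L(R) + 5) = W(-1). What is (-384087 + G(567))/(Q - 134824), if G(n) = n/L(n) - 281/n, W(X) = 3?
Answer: 435693001/152674956 ≈ 2.8537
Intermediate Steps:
L(R) = -14/3 (L(R) = -5 + (⅑)*3 = -5 + ⅓ = -14/3)
G(n) = -281/n - 3*n/14 (G(n) = n/(-14/3) - 281/n = n*(-3/14) - 281/n = -3*n/14 - 281/n = -281/n - 3*n/14)
Q = 190 (Q = -19*(-5 - 5) = -19*(-10) = 190)
(-384087 + G(567))/(Q - 134824) = (-384087 + (-281/567 - 3/14*567))/(190 - 134824) = (-384087 + (-281*1/567 - 243/2))/(-134634) = (-384087 + (-281/567 - 243/2))*(-1/134634) = (-384087 - 138343/1134)*(-1/134634) = -435693001/1134*(-1/134634) = 435693001/152674956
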